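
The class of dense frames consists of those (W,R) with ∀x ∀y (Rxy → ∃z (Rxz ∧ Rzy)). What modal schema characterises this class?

This is density; the standard corresponding axiom is C4: □□q → □q.
Suppose □□q→□q is valid. Take Rxy and set V(q)={w : xR²w}. Then □□q at x, so □q at x, so q at y, i.e. ∃z(Rxz∧Rzy).

□□q → □q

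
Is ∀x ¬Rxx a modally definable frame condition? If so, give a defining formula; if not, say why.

Any modally definable frame class is closed under surjective bounded morphisms.
The 5-cycle (worlds w0,w1,w2,w3,w4 with w0→w1→w2→w3→w4→w0) is irreflexive, and the map sending every world to a single reflexive point • is a surjective bounded morphism (forth: every edge maps to (•,•); back: every world has a successor). So any modal formula valid on the 5-cycle is also valid on the reflexive point, which is not irreflexive.
So the class is not modally definable.

No — not modally definable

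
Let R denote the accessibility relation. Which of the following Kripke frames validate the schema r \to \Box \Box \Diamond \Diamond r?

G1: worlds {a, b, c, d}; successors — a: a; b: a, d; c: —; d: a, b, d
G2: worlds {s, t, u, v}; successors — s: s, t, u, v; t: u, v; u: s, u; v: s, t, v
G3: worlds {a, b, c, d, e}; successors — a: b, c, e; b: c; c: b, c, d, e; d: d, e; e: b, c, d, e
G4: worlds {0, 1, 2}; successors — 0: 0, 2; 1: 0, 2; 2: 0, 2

G2

This is the axiom for a generalized confluence (Geach) condition; its first-order frame correspondent is \forall x \forall z (x R^2 z \to \exists w (x = w \wedge z R^2 w)).
G1: fails — bR²a but no w with b=w and aR²w.
G2: condition met.
G3: fails — aR²b but no w with a=w and bR²w.
G4: fails — 1R²0 but no w with 1=w and 0R²w.
Valid on: G2.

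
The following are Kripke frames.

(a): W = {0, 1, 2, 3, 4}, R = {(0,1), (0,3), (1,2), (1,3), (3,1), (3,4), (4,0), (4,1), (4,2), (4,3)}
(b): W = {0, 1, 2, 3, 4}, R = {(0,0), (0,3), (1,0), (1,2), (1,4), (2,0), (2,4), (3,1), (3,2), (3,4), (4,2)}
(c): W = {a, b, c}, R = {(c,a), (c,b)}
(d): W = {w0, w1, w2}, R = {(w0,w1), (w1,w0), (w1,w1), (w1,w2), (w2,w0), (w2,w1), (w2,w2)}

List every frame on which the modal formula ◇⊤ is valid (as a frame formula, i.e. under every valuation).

(b), (d)

The schema corresponds to seriality: ∀x ∃y Rxy.
(a): fails — world 2 has no successor.
(b): condition met.
(c): fails — world a has no successor.
(d): condition met.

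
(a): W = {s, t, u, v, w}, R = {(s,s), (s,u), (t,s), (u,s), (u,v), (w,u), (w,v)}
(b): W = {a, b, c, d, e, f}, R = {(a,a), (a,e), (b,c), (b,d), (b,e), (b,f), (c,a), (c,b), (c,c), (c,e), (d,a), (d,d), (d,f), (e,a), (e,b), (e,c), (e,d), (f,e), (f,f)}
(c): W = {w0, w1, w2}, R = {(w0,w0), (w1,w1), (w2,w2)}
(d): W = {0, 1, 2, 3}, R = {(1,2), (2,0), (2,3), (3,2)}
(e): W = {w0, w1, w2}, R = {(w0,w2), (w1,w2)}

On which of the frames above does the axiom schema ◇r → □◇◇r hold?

Frame correspondent (Sahlqvist): ∀x ∀y ∀z ((xRy ∧ xRz) → ∃w (y = w ∧ zR²w)) — i.e. a generalized confluence (Geach) condition.
(a): fails — uRs, uRv but no w* with s=w* and vR²w*.
(b): fails — bRc, bRd but no w with c=w and dR²w.
(c): ✓.
(d): fails — 2R0, 2R0 but no w with 0=w and 0R²w.
(e): fails — w0Rw2, w0Rw2 but no w with w2=w and w2R²w.

(c)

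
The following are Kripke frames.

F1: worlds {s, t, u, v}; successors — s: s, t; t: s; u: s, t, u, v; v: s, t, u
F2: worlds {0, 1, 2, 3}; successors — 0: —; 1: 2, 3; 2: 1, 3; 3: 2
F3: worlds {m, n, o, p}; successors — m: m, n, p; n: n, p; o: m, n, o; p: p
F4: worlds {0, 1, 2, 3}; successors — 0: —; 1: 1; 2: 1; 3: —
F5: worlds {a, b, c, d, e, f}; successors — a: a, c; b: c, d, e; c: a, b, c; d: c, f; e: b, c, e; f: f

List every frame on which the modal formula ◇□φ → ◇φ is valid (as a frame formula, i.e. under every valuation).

Frame correspondent (Sahlqvist): ∀x ∀y (xRy → ∃w (yRw ∧ xRw)) — i.e. a generalized confluence (Geach) condition.
F1: condition met.
F2: fails — 2R3 but no w with 3Rw and 2Rw.
F3: condition met.
F4: condition met.
F5: condition met.

F1, F3, F4, F5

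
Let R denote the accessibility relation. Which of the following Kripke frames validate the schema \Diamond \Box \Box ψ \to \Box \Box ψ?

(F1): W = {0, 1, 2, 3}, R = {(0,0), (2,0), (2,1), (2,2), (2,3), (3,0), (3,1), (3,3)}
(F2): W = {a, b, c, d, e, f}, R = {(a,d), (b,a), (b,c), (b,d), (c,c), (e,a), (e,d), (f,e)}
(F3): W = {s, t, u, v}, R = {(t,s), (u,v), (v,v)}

(F3)

The schema corresponds to a generalized confluence (Geach) condition: \forall x \forall y \forall z ((xRy \wedge x R^2 z) \to \exists w (y R^2 w \wedge z = w)).
(F1): fails — 2R0, 2R²1 but no w with 0R²w and 1=w.
(F2): fails — bRa, bR²c but no w with aR²w and c=w.
(F3): condition met.
Valid on: (F3).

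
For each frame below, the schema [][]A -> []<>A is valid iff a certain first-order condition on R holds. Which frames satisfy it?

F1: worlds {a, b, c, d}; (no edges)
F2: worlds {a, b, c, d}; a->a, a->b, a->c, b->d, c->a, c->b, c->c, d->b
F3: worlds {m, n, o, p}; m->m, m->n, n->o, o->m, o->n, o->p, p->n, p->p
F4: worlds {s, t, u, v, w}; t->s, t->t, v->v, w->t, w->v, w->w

The schema corresponds to a generalized confluence (Geach) condition: forall x forall z (xRz -> exists w (x R^2 w & zRw)).
F1: satisfies the condition.
F2: satisfies the condition.
F3: satisfies the condition.
F4: fails — tRs but no w* with tR²w* and sRw*.

F1, F2, F3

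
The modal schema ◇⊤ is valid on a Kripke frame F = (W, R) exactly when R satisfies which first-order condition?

This schema is equivalent to the D axiom □A → ◇A.
Its frame correspondent is seriality — ∀x ∃y Rxy.

seriality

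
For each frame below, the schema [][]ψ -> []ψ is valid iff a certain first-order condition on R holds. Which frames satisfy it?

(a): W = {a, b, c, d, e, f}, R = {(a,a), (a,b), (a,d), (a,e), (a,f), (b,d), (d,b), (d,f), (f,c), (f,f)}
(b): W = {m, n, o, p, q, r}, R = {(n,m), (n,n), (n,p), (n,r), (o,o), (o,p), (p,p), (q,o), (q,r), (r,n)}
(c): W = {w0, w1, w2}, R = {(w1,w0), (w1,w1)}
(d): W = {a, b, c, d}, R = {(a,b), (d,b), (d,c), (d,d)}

Frame correspondent (Sahlqvist): forall x forall y (Rxy -> exists z (Rxz & Rzy)) — i.e. density.
(a): fails — Rdb but no z with Rdz and Rzb.
(b): fails — Rqr but no z with Rqz and Rzr.
(c): holds.
(d): fails — Rab but no z with Raz and Rzb.

(c)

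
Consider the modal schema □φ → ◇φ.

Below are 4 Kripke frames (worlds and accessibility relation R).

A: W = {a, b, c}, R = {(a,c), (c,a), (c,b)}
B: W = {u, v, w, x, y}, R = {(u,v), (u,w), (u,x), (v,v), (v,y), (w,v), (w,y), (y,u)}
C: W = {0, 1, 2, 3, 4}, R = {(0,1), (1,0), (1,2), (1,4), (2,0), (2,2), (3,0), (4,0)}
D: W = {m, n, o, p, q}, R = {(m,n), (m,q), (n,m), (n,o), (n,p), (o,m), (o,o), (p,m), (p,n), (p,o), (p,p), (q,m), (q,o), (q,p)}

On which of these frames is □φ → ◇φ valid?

This is the axiom for seriality; its first-order frame correspondent is ∀x ∃y Rxy.
A: fails — world b has no successor.
B: fails — world x has no successor.
C: holds.
D: holds.
Valid on: C, D.

C, D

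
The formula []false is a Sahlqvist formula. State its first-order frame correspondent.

emptiness of R: forall x forall y ~Rxy

□⊥ is valid iff no world has any successor (otherwise □⊥ fails at any world with one).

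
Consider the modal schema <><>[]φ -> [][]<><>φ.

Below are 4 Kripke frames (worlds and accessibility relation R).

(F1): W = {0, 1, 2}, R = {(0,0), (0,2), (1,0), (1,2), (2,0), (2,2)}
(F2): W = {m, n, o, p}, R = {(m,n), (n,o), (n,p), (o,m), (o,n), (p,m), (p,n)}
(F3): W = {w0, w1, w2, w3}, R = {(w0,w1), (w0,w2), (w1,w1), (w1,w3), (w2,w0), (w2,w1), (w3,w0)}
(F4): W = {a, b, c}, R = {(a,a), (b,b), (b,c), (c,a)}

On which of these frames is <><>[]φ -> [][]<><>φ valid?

(F1)

This is the axiom for a generalized confluence (Geach) condition; its first-order frame correspondent is forall x forall y forall z ((x R^2 y & x R^2 z) -> exists w (yRw & z R^2 w)).
(F1): holds.
(F2): fails — nR²m, nR²m but no w with mRw and mR²w.
(F3): fails — w0R²w3, w0R²w3 but no w with w3Rw and w3R²w.
(F4): fails — bR²b, bR²a but no w with bRw and aR²w.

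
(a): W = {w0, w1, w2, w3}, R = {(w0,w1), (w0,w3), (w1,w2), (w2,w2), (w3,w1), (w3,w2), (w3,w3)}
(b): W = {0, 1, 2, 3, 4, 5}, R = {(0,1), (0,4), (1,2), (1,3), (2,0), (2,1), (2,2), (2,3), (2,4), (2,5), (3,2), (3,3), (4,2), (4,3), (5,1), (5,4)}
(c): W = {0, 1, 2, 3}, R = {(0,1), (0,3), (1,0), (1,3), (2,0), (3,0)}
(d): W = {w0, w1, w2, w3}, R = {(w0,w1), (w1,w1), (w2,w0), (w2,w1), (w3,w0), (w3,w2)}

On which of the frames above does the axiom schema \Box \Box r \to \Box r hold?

(a)

Frame correspondent (Sahlqvist): \forall x \forall y (Rxy \to \exists z (Rxz \wedge Rzy)) — i.e. density.
(a): ✓.
(b): fails — R01 but no z with R0z and Rz1.
(c): fails — R01 but no z with R0z and Rz1.
(d): fails — Rw3w2 but no z with Rw3z and Rzw2.
Valid on: (a).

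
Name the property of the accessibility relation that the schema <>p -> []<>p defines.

the Euclidean property: forall x forall y forall z (Rxy & Rxz -> Ryz)

Suppose ◇p→□◇p is valid. Take Rxy, Rxz and set V(p)={y}. Then ◇p at x, so □◇p at x, so ◇p at z, so some w with Rzw has p; w=y, i.e. Rzy. By symmetry of the argument, Ryz.
Conversely, on a frame with the Euclidean property the schema holds at every world under every valuation.
So the correspondent is the Euclidean property.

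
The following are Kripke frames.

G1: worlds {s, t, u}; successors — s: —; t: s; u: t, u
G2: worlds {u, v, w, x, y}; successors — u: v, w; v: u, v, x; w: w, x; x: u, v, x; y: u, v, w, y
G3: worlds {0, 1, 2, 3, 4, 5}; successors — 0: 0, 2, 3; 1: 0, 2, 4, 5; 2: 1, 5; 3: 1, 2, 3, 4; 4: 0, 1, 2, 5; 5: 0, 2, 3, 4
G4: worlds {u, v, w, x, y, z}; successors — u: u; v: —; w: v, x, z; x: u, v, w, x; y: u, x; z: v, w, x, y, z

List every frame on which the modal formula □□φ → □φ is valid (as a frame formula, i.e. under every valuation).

This is the axiom for density; its first-order frame correspondent is ∀x ∀y (Rxy → ∃z (Rxz ∧ Rzy)).
G1: fails — Rts but no z with Rtz and Rzs.
G2: holds.
G3: fails — R21 but no z with R2z and Rz1.
G4: holds.
Valid on: G2, G4.

G2, G4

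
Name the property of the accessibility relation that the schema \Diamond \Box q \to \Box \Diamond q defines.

convergence: \forall x \forall y \forall z (Rxy \wedge Rxz \to \exists w (Ryw \wedge Rzw))

This is the .2 axiom.
It corresponds to convergence: \forall x \forall y \forall z (Rxy \wedge Rxz \to \exists w (Ryw \wedge Rzw)).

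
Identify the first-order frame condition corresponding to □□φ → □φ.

Density

Suppose □□φ→□φ is valid. Take Rxy and set V(φ)={w : xR²w}. Then □□φ at x, so □φ at x, so φ at y, i.e. ∃z(Rxz∧Rzy).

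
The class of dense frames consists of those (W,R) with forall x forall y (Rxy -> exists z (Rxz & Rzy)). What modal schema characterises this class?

□□s → □s

A defining formula is □□s → □s (the C4 axiom).
Suppose □□s→□s is valid. Take Rxy and set V(s)={w : xR²w}. Then □□s at x, so □s at x, so s at y, i.e. ∃z(Rxz∧Rzy).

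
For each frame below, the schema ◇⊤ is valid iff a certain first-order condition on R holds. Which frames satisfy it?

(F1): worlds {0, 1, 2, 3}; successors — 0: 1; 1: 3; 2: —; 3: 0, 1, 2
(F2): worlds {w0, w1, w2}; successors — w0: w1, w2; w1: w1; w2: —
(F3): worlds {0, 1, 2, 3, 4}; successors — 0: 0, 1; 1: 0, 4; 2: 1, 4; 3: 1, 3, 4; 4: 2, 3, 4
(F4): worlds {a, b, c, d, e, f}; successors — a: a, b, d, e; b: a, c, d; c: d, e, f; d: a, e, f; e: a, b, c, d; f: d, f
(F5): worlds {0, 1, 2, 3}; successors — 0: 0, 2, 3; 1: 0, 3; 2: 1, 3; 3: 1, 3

This is the axiom for seriality; its first-order frame correspondent is ∀x ∃y Rxy.
(F1): fails — world 2 has no successor.
(F2): fails — world w2 has no successor.
(F3): ✓.
(F4): ✓.
(F5): ✓.

(F3), (F4), (F5)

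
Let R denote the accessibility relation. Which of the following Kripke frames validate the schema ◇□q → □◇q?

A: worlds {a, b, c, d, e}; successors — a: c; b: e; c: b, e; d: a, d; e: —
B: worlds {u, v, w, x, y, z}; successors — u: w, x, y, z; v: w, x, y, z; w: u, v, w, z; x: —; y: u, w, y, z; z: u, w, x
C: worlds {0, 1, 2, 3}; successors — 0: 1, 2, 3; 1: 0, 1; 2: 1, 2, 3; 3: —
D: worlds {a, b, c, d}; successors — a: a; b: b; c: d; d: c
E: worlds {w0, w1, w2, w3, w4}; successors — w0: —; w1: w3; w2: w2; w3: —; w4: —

D

The schema corresponds to convergence: ∀x ∀y ∀z (Rxy ∧ Rxz → ∃w (Ryw ∧ Rzw)).
A: fails — Rbe and Rbe but e and e have no common successor.
B: fails — Ruy and Rux but y and x have no common successor.
C: fails — R02 and R03 but 2 and 3 have no common successor.
D: condition met.
E: fails — Rw1w3 and Rw1w3 but w3 and w3 have no common successor.
Valid on: D.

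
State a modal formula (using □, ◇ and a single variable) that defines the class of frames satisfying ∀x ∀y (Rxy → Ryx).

s → □◇s

The condition is symmetry. The B schema s → □◇s defines it.
Suppose s→□◇s is valid. Take Rxy and set V(s)={x}. Then s at x, so □◇s at x, so ◇s at y, so some z with Ryz has s; z=x, i.e. Ryx.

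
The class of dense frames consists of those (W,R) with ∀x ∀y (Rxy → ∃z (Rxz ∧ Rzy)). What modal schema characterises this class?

□□ψ → □ψ

This is density; the standard corresponding axiom is C4: □□ψ → □ψ.
Suppose □□ψ→□ψ is valid. Take Rxy and set V(ψ)={w : xR²w}. Then □□ψ at x, so □ψ at x, so ψ at y, i.e. ∃z(Rxz∧Rzy).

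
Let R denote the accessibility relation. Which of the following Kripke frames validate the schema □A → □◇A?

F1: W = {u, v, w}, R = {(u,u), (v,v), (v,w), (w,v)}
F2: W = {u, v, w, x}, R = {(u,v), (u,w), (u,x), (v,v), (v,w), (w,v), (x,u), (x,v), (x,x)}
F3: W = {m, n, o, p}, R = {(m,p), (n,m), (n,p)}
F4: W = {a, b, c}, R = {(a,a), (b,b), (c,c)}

This is the axiom for a generalized confluence (Geach) condition; its first-order frame correspondent is ∀x ∀z (xRz → ∃w (xRw ∧ zRw)).
F1: ✓.
F2: ✓.
F3: fails — mRp but no w with mRw and pRw.
F4: ✓.
Valid on: F1, F2, F4.

F1, F2, F4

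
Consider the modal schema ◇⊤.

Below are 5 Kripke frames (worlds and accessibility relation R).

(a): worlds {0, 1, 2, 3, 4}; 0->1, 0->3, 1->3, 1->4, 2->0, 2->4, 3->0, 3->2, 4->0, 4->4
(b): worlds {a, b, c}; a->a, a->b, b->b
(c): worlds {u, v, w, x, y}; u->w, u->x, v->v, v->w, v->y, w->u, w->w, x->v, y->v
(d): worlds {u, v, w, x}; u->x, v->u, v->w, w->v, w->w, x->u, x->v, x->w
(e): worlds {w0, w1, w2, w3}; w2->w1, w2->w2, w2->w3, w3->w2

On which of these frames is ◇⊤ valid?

(a), (c), (d)

This is the axiom for seriality; its first-order frame correspondent is ∀x ∃y Rxy.
(a): ✓.
(b): fails — world c has no successor.
(c): ✓.
(d): ✓.
(e): fails — world w0 has no successor.
Valid on: (a), (c), (d).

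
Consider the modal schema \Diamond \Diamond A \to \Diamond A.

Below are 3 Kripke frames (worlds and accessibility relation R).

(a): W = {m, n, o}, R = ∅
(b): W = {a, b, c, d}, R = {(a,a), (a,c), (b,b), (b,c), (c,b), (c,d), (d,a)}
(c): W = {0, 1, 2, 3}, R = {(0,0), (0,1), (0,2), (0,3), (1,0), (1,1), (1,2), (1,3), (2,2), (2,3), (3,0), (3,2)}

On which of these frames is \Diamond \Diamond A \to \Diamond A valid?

(a)

The schema corresponds to transitivity: \forall x \forall y \forall z (Rxy \wedge Ryz \to Rxz).
(a): holds.
(b): fails — Rbc and Rcd but not Rbd.
(c): fails — R32 and R23 but not R33.
Valid on: (a).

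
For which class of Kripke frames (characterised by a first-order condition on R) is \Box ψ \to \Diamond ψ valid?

seriality: \forall x \exists y Rxy

Suppose □ψ→◇ψ is valid. At any x set V(ψ)=W. Then □ψ at x, so ◇ψ at x, so x has a successor.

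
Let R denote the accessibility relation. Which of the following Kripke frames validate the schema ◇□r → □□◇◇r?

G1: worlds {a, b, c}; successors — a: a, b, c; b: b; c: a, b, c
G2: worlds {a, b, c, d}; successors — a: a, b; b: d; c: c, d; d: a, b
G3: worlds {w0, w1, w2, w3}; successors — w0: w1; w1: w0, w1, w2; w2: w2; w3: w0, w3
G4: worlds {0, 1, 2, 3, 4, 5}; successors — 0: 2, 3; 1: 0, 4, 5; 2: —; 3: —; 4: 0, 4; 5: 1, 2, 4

G1

Frame correspondent (Sahlqvist): ∀x ∀y ∀z ((xRy ∧ xR²z) → ∃w (yRw ∧ zR²w)) — i.e. a generalized confluence (Geach) condition.
G1: holds.
G2: fails — aRb, aR²b but no w with bRw and bR²w.
G3: fails — w1Rw0, w1R²w2 but no w with w0Rw and w2R²w.
G4: fails — 1R0, 1R²0 but no w with 0Rw and 0R²w.
Valid on: G1.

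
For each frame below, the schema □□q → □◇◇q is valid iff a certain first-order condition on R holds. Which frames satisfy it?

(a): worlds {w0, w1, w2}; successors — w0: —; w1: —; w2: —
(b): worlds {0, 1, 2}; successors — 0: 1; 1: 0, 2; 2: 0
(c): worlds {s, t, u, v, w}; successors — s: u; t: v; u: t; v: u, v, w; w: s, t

The schema corresponds to a generalized confluence (Geach) condition: ∀x ∀z (xRz → ∃w (xR²w ∧ zR²w)).
(a): ✓.
(b): fails — 2R0 but no w with 2R²w and 0R²w.
(c): fails — sRu but no w* with sR²w* and uR²w*.

(a)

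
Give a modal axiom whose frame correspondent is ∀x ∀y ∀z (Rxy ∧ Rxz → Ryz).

This is the Euclidean property; the standard corresponding axiom is 5: ◇q → □◇q.
Suppose ◇q→□◇q is valid. Take Rxy, Rxz and set V(q)={y}. Then ◇q at x, so □◇q at x, so ◇q at z, so some w with Rzw has q; w=y, i.e. Rzy. By symmetry of the argument, Ryz.

◇q → □◇q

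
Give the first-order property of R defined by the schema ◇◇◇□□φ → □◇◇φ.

∀x ∀y ∀z ((xR³y ∧ xRz) → ∃w (yR²w ∧ zR²w))

This is a Sahlqvist (Geach-type) schema ◇^3□^2φ → □^1◇^2φ.
First-order correspondent: ∀x ∀y ∀z ((xR³y ∧ xRz) → ∃w (yR²w ∧ zR²w)).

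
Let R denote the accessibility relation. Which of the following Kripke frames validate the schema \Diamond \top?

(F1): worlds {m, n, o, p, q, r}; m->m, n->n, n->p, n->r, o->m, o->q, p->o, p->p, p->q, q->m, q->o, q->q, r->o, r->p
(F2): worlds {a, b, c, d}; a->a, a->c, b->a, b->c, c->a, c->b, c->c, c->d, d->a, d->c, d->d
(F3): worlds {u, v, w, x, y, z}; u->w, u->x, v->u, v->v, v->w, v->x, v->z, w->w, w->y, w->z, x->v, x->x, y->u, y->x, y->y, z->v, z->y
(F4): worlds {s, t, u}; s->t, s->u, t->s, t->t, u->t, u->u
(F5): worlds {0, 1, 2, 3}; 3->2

This is the axiom for seriality; its first-order frame correspondent is \forall x \exists y Rxy.
(F1): ✓.
(F2): ✓.
(F3): ✓.
(F4): ✓.
(F5): fails — world 0 has no successor.

(F1), (F2), (F3), (F4)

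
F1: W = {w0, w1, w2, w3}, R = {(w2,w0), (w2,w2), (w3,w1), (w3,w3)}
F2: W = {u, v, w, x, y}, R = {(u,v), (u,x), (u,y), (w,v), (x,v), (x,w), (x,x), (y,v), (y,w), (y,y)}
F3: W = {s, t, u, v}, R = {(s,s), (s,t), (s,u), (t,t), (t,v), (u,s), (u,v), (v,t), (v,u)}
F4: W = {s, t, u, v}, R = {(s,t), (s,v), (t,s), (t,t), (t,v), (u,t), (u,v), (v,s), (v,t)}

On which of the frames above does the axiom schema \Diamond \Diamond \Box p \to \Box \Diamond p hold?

The schema corresponds to a generalized confluence (Geach) condition: \forall x \forall y \forall z ((x R^2 y \wedge xRz) \to \exists w (yRw \wedge zRw)).
F1: fails — w2R²w0, w2Rw0 but no w with w0Rw and w0Rw.
F2: fails — uR²v, uRv but no t with vRt and vRt.
F3: fails — sR²v, sRu but no w with vRw and uRw.
F4: satisfies the condition.
Valid on: F4.

F4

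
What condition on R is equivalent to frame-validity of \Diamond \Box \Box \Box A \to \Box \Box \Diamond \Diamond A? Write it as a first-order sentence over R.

\forall x \forall y \forall z ((xRy \wedge x R^2 z) \to \exists w (y R^3 w \wedge z R^2 w))

This is a Sahlqvist (Geach-type) schema ◇^1□^3A → □^2◇^2A.
Minimal-valuation argument: fix x; take any y with xR^1y and any z with xR^2z. Set V(A) to the set of worlds R-reachable from y in exactly 3 steps. Then □^3A holds at y, so the antecedent holds at x; validity forces ◇^2A at z, giving a w with zR^2w and yR^3w.
First-order correspondent: \forall x \forall y \forall z ((xRy \wedge x R^2 z) \to \exists w (y R^3 w \wedge z R^2 w)).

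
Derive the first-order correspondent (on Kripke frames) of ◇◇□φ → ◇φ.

∀x ∀y (xR²y → ∃w (yRw ∧ xRw))

This is a Sahlqvist (Geach-type) schema ◇^2□^1φ → □^0◇^1φ.
First-order correspondent: ∀x ∀y (xR²y → ∃w (yRw ∧ xRw)).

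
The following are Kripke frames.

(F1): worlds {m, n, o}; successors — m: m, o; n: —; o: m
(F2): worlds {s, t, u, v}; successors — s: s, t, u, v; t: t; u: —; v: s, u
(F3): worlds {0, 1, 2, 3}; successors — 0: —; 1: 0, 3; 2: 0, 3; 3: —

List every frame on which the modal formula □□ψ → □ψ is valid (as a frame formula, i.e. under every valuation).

Frame correspondent (Sahlqvist): ∀x ∀y (Rxy → ∃z (Rxz ∧ Rzy)) — i.e. density.
(F1): condition met.
(F2): condition met.
(F3): fails — R10 but no z with R1z and Rz0.
Valid on: (F1), (F2).

(F1), (F2)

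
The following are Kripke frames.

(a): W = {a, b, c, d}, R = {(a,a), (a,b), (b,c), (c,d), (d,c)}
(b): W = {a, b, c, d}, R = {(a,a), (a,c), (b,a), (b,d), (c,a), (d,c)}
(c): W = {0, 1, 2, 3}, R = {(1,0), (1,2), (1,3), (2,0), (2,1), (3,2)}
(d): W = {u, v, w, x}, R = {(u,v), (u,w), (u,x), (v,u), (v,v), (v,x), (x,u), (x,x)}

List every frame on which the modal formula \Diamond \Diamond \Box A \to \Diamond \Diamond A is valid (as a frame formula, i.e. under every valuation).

(b)

The schema corresponds to a generalized confluence (Geach) condition: \forall x \forall y (x R^2 y \to \exists w (yRw \wedge x R^2 w)).
(a): fails — aR²c but no w with cRw and aR²w.
(b): satisfies the condition.
(c): fails — 1R²0 but no w with 0Rw and 1R²w.
(d): fails — vR²w but no t with wRt and vR²t.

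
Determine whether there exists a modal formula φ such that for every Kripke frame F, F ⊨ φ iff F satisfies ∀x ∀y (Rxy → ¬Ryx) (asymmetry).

No

Modal frame validity is preserved under surjective bounded morphisms.
The 5-cycle (worlds s,t,u,v,w with s→t→u→v→w→s) is asymmetric. Mapping every world to a single reflexive point • is a surjective bounded morphism, and the reflexive point is not asymmetric (R•• but asymmetry requires ¬R••).
Hence asymmetry is not modally definable.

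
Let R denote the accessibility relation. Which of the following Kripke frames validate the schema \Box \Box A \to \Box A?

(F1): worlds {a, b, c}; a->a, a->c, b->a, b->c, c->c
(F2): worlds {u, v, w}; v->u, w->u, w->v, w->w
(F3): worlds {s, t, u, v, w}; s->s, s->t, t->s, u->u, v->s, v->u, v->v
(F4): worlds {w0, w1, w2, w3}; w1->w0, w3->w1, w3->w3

(F1), (F3)

The schema corresponds to density: \forall x \forall y (Rxy \to \exists z (Rxz \wedge Rzy)).
(F1): satisfies the condition.
(F2): fails — Rvu but no z with Rvz and Rzu.
(F3): satisfies the condition.
(F4): fails — Rw1w0 but no z with Rw1z and Rzw0.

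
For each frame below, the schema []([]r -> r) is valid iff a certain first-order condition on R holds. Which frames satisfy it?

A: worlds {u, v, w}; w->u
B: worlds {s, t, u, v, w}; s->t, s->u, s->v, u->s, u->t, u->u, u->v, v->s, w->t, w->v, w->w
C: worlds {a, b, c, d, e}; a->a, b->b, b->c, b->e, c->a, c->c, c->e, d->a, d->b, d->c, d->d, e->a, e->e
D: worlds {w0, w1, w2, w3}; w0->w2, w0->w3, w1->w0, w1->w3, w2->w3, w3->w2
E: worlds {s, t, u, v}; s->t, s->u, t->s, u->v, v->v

C

The schema corresponds to shift-reflexivity: forall x forall y (Rxy -> Ryy).
A: fails — Rwu but not Ruu.
B: fails — Ruv but not Rvv.
C: holds.
D: fails — Rw1w0 but not Rw0w0.
E: fails — Rts but not Rss.
Valid on: C.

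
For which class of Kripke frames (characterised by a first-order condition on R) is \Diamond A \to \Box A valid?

Partial functionality

Suppose ◇A→□A is valid. Take Rxy, Rxz and set V(A)={y}. Then ◇A at x, so □A at x, so A at z, i.e. z=y.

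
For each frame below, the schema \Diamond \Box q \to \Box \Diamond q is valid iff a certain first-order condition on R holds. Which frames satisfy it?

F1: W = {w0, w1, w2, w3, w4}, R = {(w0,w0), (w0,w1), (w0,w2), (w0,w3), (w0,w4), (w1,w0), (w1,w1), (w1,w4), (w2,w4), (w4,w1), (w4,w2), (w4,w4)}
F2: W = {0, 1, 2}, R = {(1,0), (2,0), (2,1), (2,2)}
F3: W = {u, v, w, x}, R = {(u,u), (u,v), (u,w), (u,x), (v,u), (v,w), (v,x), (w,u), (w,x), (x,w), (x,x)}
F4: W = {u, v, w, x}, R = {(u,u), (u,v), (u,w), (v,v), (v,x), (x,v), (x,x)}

This is the axiom for convergence; its first-order frame correspondent is \forall x \forall y \forall z (Rxy \wedge Rxz \to \exists w (Ryw \wedge Rzw)).
F1: fails — Rw0w4 and Rw0w3 but w4 and w3 have no common successor.
F2: fails — R10 and R10 but 0 and 0 have no common successor.
F3: holds.
F4: fails — Ruv and Ruw but v and w have no common successor.

F3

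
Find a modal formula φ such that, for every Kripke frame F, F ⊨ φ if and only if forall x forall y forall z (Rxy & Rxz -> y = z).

◇s → □s

This is partial functionality; the standard corresponding axiom is CD: ◇s → □s.
Suppose ◇s→□s is valid. Take Rxy, Rxz and set V(s)={y}. Then ◇s at x, so □s at x, so s at z, i.e. z=y.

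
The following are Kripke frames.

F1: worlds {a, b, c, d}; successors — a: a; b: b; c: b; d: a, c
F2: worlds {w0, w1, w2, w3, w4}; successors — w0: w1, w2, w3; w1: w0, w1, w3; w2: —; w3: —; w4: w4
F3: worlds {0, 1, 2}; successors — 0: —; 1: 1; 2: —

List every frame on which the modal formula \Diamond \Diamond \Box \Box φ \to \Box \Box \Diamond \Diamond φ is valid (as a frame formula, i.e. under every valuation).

F3

The schema corresponds to a generalized confluence (Geach) condition: \forall x \forall y \forall z ((x R^2 y \wedge x R^2 z) \to \exists w (y R^2 w \wedge z R^2 w)).
F1: fails — dR²a, dR²b but no w with aR²w and bR²w.
F2: fails — w0R²w0, w0R²w3 but no w with w0R²w and w3R²w.
F3: holds.
Valid on: F3.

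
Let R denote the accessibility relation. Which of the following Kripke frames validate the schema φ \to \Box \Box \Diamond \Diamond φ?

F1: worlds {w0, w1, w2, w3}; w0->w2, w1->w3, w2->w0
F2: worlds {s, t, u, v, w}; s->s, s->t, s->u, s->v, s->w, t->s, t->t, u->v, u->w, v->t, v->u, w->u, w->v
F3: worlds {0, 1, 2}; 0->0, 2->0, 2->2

F1

This is the axiom for a generalized confluence (Geach) condition; its first-order frame correspondent is \forall x \forall z (x R^2 z \to \exists w (x = w \wedge z R^2 w)).
F1: satisfies the condition.
F2: fails — sR²u but no w* with s=w* and uR²w*.
F3: fails — 2R²0 but no w with 2=w and 0R²w.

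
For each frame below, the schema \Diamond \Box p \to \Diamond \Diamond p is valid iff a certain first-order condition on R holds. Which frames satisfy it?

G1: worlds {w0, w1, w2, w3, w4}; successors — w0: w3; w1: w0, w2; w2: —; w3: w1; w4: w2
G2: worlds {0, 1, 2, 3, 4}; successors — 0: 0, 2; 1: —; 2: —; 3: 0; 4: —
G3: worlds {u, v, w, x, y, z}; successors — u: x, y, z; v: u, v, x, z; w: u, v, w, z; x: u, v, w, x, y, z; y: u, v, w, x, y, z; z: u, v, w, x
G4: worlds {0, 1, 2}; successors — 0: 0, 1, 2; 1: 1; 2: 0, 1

This is the axiom for a generalized confluence (Geach) condition; its first-order frame correspondent is \forall x \forall y (xRy \to \exists w (yRw \wedge x R^2 w)).
G1: fails — w1Rw2 but no w with w2Rw and w1R²w.
G2: fails — 0R2 but no w with 2Rw and 0R²w.
G3: ✓.
G4: ✓.

G3, G4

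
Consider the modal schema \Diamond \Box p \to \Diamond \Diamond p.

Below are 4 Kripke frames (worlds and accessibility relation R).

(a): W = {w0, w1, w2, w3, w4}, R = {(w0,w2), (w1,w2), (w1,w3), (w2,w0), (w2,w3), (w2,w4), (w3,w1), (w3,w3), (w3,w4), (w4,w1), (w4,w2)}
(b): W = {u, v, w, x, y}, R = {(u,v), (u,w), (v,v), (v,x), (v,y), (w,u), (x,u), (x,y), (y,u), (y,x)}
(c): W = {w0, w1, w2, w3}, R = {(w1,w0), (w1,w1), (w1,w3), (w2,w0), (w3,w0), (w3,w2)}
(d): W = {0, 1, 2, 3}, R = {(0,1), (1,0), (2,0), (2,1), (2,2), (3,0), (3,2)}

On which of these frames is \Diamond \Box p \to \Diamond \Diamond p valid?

(a), (b), (d)

The schema corresponds to a generalized confluence (Geach) condition: \forall x \forall y (xRy \to \exists w (yRw \wedge x R^2 w)).
(a): holds.
(b): holds.
(c): fails — w1Rw0 but no w with w0Rw and w1R²w.
(d): holds.
Valid on: (a), (b), (d).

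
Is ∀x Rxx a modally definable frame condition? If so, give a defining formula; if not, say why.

Yes — defined by □q → q

Yes: it is reflexivity, defined by the T schema □q → q.
Suppose □q→q is valid. At any x set V(q)={w : Rxw}. Then □q holds at x, so q holds at x, i.e. Rxx.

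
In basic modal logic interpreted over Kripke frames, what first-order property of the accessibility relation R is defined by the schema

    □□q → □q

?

density

This schema is the C4 axiom.
It corresponds to density: ∀x ∀y (Rxy → ∃z (Rxz ∧ Rzy)).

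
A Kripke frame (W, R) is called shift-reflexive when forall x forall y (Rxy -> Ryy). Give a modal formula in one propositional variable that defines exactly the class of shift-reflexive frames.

This is shift-reflexivity; the standard corresponding axiom is T□: □(□p → p).
Suppose □(□p→p) is valid. Take Rxy and set V(p)={w : Ryw}. Then at y, □p holds; since □(□p→p) at x, □p→p at y, so p at y, i.e. Ryy.

□(□p → p)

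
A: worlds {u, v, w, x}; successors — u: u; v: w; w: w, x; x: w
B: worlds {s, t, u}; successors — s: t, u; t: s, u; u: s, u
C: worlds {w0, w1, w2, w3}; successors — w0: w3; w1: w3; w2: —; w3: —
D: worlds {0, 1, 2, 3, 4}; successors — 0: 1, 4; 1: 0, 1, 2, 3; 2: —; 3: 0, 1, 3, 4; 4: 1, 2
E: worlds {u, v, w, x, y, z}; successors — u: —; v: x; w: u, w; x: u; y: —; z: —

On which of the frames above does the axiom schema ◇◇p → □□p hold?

C

The schema corresponds to a generalized confluence (Geach) condition: ∀x ∀y ∀z ((xR²y ∧ xR²z) → ∃w (y = w ∧ z = w)).
A: fails — vR²w, vR²x but w ≠ x.
B: fails — sR²s, sR²u but s ≠ u.
C: condition met.
D: fails — 0R²0, 0R²1 but 0 ≠ 1.
E: fails — wR²u, wR²w but u ≠ w.
Valid on: C.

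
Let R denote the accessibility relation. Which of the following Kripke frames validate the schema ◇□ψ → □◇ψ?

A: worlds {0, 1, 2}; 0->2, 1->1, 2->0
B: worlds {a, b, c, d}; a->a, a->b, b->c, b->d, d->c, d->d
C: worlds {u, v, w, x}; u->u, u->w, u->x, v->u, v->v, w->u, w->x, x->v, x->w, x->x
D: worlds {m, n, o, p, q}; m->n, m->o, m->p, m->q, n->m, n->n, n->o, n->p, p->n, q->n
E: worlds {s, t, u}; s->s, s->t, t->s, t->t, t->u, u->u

A, C

This is the axiom for convergence; its first-order frame correspondent is ∀x ∀y ∀z (Rxy ∧ Rxz → ∃w (Ryw ∧ Rzw)).
A: holds.
B: fails — Rab and Raa but b and a have no common successor.
C: holds.
D: fails — Rmo and Rmo but o and o have no common successor.
E: fails — Rts and Rtu but s and u have no common successor.
Valid on: A, C.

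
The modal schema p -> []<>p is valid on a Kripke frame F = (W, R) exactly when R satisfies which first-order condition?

This is the B axiom.
Its frame correspondent is symmetry — forall x forall y (Rxy -> Ryx).

symmetry: forall x forall y (Rxy -> Ryx)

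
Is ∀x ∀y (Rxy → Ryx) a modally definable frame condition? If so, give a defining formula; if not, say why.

Definable; r → □◇r defines it

The condition is symmetry. A defining modal formula is r → □◇r.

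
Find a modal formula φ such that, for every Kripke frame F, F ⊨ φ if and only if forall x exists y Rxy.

□ψ → ◇ψ

The condition is seriality. The D schema □ψ → ◇ψ defines it.
Suppose □ψ→◇ψ is valid. At any x set V(ψ)=W. Then □ψ at x, so ◇ψ at x, so x has a successor.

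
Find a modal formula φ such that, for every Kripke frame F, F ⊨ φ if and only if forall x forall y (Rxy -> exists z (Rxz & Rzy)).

□□q → □q

This is density; the standard corresponding axiom is C4: □□q → □q.
Suppose □□q→□q is valid. Take Rxy and set V(q)={w : xR²w}. Then □□q at x, so □q at x, so q at y, i.e. ∃z(Rxz∧Rzy).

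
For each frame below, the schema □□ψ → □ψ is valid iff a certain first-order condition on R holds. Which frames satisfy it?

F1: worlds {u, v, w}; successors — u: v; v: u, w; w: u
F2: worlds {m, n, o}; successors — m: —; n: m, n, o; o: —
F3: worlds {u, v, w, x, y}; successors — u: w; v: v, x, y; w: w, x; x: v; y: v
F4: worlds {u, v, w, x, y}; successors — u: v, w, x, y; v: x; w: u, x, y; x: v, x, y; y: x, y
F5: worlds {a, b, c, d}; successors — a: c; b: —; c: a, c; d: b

F2, F3

Frame correspondent (Sahlqvist): ∀x ∀y (Rxy → ∃z (Rxz ∧ Rzy)) — i.e. density.
F1: fails — Ruv but no z with Ruz and Rzv.
F2: ✓.
F3: ✓.
F4: fails — Ruw but no z with Ruz and Rzw.
F5: fails — Rdb but no z with Rdz and Rzb.
Valid on: F2, F3.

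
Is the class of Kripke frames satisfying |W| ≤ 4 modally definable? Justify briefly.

Any modally definable frame class is closed under disjoint unions.
Any modal formula valid on each of 5 disjoint one-world frames is valid on their disjoint union (validity is preserved under disjoint unions). Each one-world frame has |W|=1≤4, but the union has |W|=5.
Hence having at most 4 worlds is not modally definable.

Not definable by any modal formula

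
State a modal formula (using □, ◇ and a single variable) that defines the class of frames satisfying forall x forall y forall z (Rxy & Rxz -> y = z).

◇r → □r

A defining formula is ◇r → □r (the CD axiom).
Suppose ◇r→□r is valid. Take Rxy, Rxz and set V(r)={y}. Then ◇r at x, so □r at x, so r at z, i.e. z=y.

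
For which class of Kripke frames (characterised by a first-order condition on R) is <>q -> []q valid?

Suppose ◇q→□q is valid. Take Rxy, Rxz and set V(q)={y}. Then ◇q at x, so □q at x, so q at z, i.e. z=y.
The converse is a direct semantic check.
So the correspondent is partial functionality.

partial functionality: forall x forall y forall z (Rxy & Rxz -> y = z)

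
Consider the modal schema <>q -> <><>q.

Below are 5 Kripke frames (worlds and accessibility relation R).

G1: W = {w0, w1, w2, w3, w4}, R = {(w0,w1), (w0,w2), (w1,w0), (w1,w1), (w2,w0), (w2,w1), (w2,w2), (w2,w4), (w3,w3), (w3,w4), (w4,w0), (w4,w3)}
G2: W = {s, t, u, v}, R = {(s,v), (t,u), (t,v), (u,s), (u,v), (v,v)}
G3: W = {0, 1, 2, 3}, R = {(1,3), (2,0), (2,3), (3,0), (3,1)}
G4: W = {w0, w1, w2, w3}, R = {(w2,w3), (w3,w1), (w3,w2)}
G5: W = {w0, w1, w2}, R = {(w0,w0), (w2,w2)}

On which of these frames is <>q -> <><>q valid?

G5

This is the axiom for a generalized confluence (Geach) condition; its first-order frame correspondent is forall x forall y (xRy -> exists w (y = w & x R^2 w)).
G1: fails — w4Rw0 but no w with w0=w and w4R²w.
G2: fails — tRu but no w with u=w and tR²w.
G3: fails — 1R3 but no w with 3=w and 1R²w.
G4: fails — w2Rw3 but no w with w3=w and w2R²w.
G5: holds.
Valid on: G5.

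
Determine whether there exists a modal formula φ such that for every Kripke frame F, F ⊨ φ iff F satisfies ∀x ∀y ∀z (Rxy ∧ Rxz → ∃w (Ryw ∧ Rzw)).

Yes — defined by ◇□q → □◇q

Yes: it is convergence, defined by the .2 schema ◇□q → □◇q.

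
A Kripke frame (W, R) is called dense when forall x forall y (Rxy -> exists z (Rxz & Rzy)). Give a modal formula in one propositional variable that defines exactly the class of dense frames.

This is density; the standard corresponding axiom is C4: □□q → □q.
Suppose □□q→□q is valid. Take Rxy and set V(q)={w : xR²w}. Then □□q at x, so □q at x, so q at y, i.e. ∃z(Rxz∧Rzy).

□□q → □q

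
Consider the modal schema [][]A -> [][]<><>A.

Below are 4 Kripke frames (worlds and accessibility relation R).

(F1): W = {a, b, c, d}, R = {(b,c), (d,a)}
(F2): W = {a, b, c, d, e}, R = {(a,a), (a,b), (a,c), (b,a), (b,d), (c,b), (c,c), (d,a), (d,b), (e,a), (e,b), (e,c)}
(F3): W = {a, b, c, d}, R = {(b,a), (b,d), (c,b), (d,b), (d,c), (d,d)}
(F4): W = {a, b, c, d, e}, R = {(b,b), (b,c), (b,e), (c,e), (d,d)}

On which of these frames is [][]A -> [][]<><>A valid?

(F1), (F2)

The schema corresponds to a generalized confluence (Geach) condition: forall x forall z (x R^2 z -> exists w (x R^2 w & z R^2 w)).
(F1): condition met.
(F2): condition met.
(F3): fails — cR²a but no w with cR²w and aR²w.
(F4): fails — bR²c but no w with bR²w and cR²w.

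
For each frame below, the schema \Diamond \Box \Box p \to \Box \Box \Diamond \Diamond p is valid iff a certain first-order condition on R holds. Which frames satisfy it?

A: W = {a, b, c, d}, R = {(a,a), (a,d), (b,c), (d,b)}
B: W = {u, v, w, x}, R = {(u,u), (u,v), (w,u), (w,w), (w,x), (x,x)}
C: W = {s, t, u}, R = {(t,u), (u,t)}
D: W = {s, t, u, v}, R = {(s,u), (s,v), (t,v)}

D

Frame correspondent (Sahlqvist): \forall x \forall y \forall z ((xRy \wedge x R^2 z) \to \exists w (y R^2 w \wedge z R^2 w)) — i.e. a generalized confluence (Geach) condition.
A: fails — aRa, aR²b but no w with aR²w and bR²w.
B: fails — uRu, uR²v but no t with uR²t and vR²t.
C: fails — tRu, tR²t but no w with uR²w and tR²w.
D: holds.
Valid on: D.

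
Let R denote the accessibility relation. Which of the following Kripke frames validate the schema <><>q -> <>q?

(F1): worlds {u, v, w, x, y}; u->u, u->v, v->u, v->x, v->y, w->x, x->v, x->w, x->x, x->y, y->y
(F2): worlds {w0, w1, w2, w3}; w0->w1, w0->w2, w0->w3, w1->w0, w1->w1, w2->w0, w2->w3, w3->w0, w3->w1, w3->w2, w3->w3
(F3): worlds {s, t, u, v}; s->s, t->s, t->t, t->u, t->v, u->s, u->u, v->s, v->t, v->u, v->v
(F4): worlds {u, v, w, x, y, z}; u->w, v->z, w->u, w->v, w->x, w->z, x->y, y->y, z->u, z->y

(F3)

The schema corresponds to transitivity: forall x forall y forall z (Rxy & Ryz -> Rxz).
(F1): fails — Ruv and Rvx but not Rux.
(F2): fails — Rw1w0 and Rw0w2 but not Rw1w2.
(F3): ✓.
(F4): fails — Rwu and Ruw but not Rww.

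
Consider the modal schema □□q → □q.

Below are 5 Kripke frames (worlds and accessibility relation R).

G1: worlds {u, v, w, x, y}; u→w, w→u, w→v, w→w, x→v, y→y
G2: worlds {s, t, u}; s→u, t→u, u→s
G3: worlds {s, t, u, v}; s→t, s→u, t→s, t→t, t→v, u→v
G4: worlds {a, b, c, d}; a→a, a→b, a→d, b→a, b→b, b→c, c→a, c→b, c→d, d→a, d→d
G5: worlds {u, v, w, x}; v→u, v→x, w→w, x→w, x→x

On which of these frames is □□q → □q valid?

The schema corresponds to density: ∀x ∀y (Rxy → ∃z (Rxz ∧ Rzy)).
G1: fails — Rxv but no z with Rxz and Rzv.
G2: fails — Rsu but no z with Rsz and Rzu.
G3: fails — Ruv but no z with Ruz and Rzv.
G4: condition met.
G5: fails — Rvu but no z with Rvz and Rzu.
Valid on: G4.

G4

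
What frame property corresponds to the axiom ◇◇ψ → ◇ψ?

This schema is equivalent to the 4 axiom □ψ → □□ψ.
It corresponds to transitivity: ∀x ∀y ∀z (Rxy ∧ Ryz → Rxz).

Transitivity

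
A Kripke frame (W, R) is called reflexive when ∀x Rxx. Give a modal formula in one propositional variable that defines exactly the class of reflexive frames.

This is reflexivity; the standard corresponding axiom is T: □p → p.
Suppose □p→p is valid. At any x set V(p)={w : Rxw}. Then □p holds at x, so p holds at x, i.e. Rxx.

□p → p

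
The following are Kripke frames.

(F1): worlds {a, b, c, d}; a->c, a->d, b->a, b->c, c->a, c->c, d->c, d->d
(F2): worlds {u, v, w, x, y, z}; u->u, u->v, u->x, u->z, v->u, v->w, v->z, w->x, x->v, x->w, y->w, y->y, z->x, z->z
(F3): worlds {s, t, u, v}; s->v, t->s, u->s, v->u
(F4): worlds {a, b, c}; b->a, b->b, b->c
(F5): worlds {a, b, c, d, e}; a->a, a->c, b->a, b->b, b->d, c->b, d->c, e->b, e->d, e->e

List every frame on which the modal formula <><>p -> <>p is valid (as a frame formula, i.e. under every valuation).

The schema corresponds to transitivity: forall x forall y forall z (Rxy & Ryz -> Rxz).
(F1): fails — Rdc and Rca but not Rda.
(F2): fails — Ruv and Rvw but not Ruw.
(F3): fails — Rus and Rsv but not Ruv.
(F4): ✓.
(F5): fails — Reb and Rba but not Rea.

(F4)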